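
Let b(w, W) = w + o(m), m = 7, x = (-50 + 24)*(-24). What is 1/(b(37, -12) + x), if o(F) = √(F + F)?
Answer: 661/436907 - √14/436907 ≈ 0.0015043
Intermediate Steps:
x = 624 (x = -26*(-24) = 624)
o(F) = √2*√F (o(F) = √(2*F) = √2*√F)
b(w, W) = w + √14 (b(w, W) = w + √2*√7 = w + √14)
1/(b(37, -12) + x) = 1/((37 + √14) + 624) = 1/(661 + √14)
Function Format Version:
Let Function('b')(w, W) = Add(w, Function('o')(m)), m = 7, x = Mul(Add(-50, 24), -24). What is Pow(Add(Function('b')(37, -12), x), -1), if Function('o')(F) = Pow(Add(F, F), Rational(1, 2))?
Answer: Add(Rational(661, 436907), Mul(Rational(-1, 436907), Pow(14, Rational(1, 2)))) ≈ 0.0015043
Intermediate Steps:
x = 624 (x = Mul(-26, -24) = 624)
Function('o')(F) = Mul(Pow(2, Rational(1, 2)), Pow(F, Rational(1, 2))) (Function('o')(F) = Pow(Mul(2, F), Rational(1, 2)) = Mul(Pow(2, Rational(1, 2)), Pow(F, Rational(1, 2))))
Function('b')(w, W) = Add(w, Pow(14, Rational(1, 2))) (Function('b')(w, W) = Add(w, Mul(Pow(2, Rational(1, 2)), Pow(7, Rational(1, 2)))) = Add(w, Pow(14, Rational(1, 2))))
Pow(Add(Function('b')(37, -12), x), -1) = Pow(Add(Add(37, Pow(14, Rational(1, 2))), 624), -1) = Pow(Add(661, Pow(14, Rational(1, 2))), -1)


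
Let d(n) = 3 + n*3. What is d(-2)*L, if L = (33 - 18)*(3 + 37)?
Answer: -1800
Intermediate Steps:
L = 600 (L = 15*40 = 600)
d(n) = 3 + 3*n
d(-2)*L = (3 + 3*(-2))*600 = (3 - 6)*600 = -3*600 = -1800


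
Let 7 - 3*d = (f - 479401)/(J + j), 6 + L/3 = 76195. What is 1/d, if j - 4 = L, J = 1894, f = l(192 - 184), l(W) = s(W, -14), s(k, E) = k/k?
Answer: 138279/418531 ≈ 0.33039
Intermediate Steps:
s(k, E) = 1
l(W) = 1
f = 1
L = 228567 (L = -18 + 3*76195 = -18 + 228585 = 228567)
j = 228571 (j = 4 + 228567 = 228571)
d = 418531/138279 (d = 7/3 - (1 - 479401)/(3*(1894 + 228571)) = 7/3 - (-159800)/230465 = 7/3 - ⅓*(-95880/46093) = 7/3 + 31960/46093 = 418531/138279 ≈ 3.0267)
1/d = 1/(418531/138279) = 138279/418531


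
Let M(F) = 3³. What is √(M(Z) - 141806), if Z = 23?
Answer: I*√141779 ≈ 376.54*I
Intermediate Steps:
M(F) = 27
√(M(Z) - 141806) = √(27 - 141806) = √(-141779) = I*√141779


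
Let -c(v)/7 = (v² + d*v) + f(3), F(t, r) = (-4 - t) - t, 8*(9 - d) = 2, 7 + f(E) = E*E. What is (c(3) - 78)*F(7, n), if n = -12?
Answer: 12195/2 ≈ 6097.5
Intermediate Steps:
f(E) = -7 + E² (f(E) = -7 + E*E = -7 + E²)
d = 35/4 (d = 9 - ⅛*2 = 9 - ¼ = 35/4 ≈ 8.7500)
F(t, r) = -4 - 2*t
c(v) = -14 - 7*v² - 245*v/4 (c(v) = -7*((v² + 35*v/4) + (-7 + 3²)) = -7*((v² + 35*v/4) + (-7 + 9)) = -7*((v² + 35*v/4) + 2) = -7*(2 + v² + 35*v/4) = -14 - 7*v² - 245*v/4)
(c(3) - 78)*F(7, n) = ((-14 - 7*3² - 245/4*3) - 78)*(-4 - 2*7) = ((-14 - 7*9 - 735/4) - 78)*(-4 - 14) = ((-14 - 63 - 735/4) - 78)*(-18) = (-1043/4 - 78)*(-18) = -1355/4*(-18) = 12195/2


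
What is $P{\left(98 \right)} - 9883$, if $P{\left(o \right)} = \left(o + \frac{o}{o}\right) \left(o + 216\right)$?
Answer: $21203$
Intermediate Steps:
$P{\left(o \right)} = \left(1 + o\right) \left(216 + o\right)$ ($P{\left(o \right)} = \left(o + 1\right) \left(216 + o\right) = \left(1 + o\right) \left(216 + o\right)$)
$P{\left(98 \right)} - 9883 = \left(216 + 98^{2} + 217 \cdot 98\right) - 9883 = \left(216 + 9604 + 21266\right) - 9883 = 31086 - 9883 = 21203$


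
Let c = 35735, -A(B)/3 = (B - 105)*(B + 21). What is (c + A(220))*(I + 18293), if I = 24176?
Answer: -2013455290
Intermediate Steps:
A(B) = -3*(-105 + B)*(21 + B) (A(B) = -3*(B - 105)*(B + 21) = -3*(-105 + B)*(21 + B))
(c + A(220))*(I + 18293) = (35735 + (6615 - 3*220**2 + 252*220))*(24176 + 18293) = (35735 + (6615 - 3*48400 + 55440))*42469 = (35735 + (6615 - 145200 + 55440))*42469 = (35735 - 83145)*42469 = -47410*42469 = -2013455290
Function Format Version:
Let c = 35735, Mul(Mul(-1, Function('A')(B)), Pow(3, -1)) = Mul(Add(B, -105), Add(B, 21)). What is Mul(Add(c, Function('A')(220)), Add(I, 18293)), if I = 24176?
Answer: -2013455290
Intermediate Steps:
Function('A')(B) = Mul(-3, Add(-105, B), Add(21, B)) (Function('A')(B) = Mul(-3, Mul(Add(B, -105), Add(B, 21))) = Mul(-3, Mul(Add(-105, B), Add(21, B))) = Mul(-3, Add(-105, B), Add(21, B)))
Mul(Add(c, Function('A')(220)), Add(I, 18293)) = Mul(Add(35735, Add(6615, Mul(-3, Pow(220, 2)), Mul(252, 220))), Add(24176, 18293)) = Mul(Add(35735, Add(6615, Mul(-3, 48400), 55440)), 42469) = Mul(Add(35735, Add(6615, -145200, 55440)), 42469) = Mul(Add(35735, -83145), 42469) = Mul(-47410, 42469) = -2013455290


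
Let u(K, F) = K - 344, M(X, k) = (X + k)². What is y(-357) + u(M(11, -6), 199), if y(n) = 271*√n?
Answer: -319 + 271*I*√357 ≈ -319.0 + 5120.4*I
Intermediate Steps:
u(K, F) = -344 + K
y(-357) + u(M(11, -6), 199) = 271*√(-357) + (-344 + (11 - 6)²) = 271*(I*√357) + (-344 + 5²) = 271*I*√357 + (-344 + 25) = 271*I*√357 - 319 = -319 + 271*I*√357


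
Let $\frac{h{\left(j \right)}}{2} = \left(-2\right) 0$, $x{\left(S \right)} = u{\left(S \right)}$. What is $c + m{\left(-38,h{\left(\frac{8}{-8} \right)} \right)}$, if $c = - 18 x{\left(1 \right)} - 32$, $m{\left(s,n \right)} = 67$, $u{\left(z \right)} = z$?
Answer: $17$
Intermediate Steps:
$x{\left(S \right)} = S$
$h{\left(j \right)} = 0$ ($h{\left(j \right)} = 2 \left(\left(-2\right) 0\right) = 2 \cdot 0 = 0$)
$c = -50$ ($c = \left(-18\right) 1 - 32 = -18 - 32 = -50$)
$c + m{\left(-38,h{\left(\frac{8}{-8} \right)} \right)} = -50 + 67 = 17$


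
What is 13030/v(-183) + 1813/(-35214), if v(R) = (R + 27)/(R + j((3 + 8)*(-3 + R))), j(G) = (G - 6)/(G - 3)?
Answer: 2376488192774/156332553 ≈ 15202.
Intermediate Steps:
j(G) = (-6 + G)/(-3 + G)
v(R) = (27 + R)/(R + (-39 + 11*R)/(-36 + 11*R)) (v(R) = (R + 27)/(R + (-6 + (3 + 8)*(-3 + R))/(-3 + (3 + 8)*(-3 + R))) = (27 + R)/(R + (-6 + 11*(-3 + R))/(-3 + 11*(-3 + R))) = (27 + R)/(R + (-6 + (-33 + 11*R))/(-3 + (-33 + 11*R))) = (27 + R)/(R + (-39 + 11*R)/(-36 + 11*R)))
13030/v(-183) + 1813/(-35214) = 13030/(((-36 + 11*(-183))*(27 - 183)/(-39 + 11*(-183) - 183*(-36 + 11*(-183))))) + 1813/(-35214) = 13030/(((-36 - 2013)*(-156)/(-39 - 2013 - 183*(-36 - 2013)))) + 1813*(-1/35214) = 13030/((-2049*(-156)/(-39 - 2013 - 183*(-2049)))) - 1813/35214 = 13030/((-2049*(-156)/(-39 - 2013 + 374967))) - 1813/35214 = 13030/((-2049*(-156)/372915)) - 1813/35214 = 13030/(((1/372915)*(-2049)*(-156))) - 1813/35214 = 13030/(35516/41435) - 1813/35214 = 13030*(41435/35516) - 1813/35214 = 269949025/17758 - 1813/35214 = 2376488192774/156332553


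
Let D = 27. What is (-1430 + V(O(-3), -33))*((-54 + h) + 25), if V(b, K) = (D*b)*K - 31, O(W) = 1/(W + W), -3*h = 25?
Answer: 49000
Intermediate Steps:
h = -25/3 (h = -⅓*25 = -25/3 ≈ -8.3333)
O(W) = 1/(2*W)
V(b, K) = -31 + 27*K*b (V(b, K) = (27*b)*K - 31 = 27*K*b - 31 = -31 + 27*K*b)
(-1430 + V(O(-3), -33))*((-54 + h) + 25) = (-1430 + (-31 + 27*(-33)*((½)/(-3))))*((-54 - 25/3) + 25) = (-1430 + (-31 + 27*(-33)*((½)*(-⅓))))*(-187/3 + 25) = (-1430 + (-31 + 27*(-33)*(-⅙)))*(-112/3) = (-1430 + (-31 + 297/2))*(-112/3) = (-1430 + 235/2)*(-112/3) = -2625/2*(-112/3) = 49000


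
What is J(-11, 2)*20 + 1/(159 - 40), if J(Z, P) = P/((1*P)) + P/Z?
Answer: 21431/1309 ≈ 16.372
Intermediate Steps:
J(Z, P) = 1 + P/Z (J(Z, P) = P/P + P/Z = 1 + P/Z)
J(-11, 2)*20 + 1/(159 - 40) = ((2 - 11)/(-11))*20 + 1/(159 - 40) = -1/11*(-9)*20 + 1/119 = (9/11)*20 + 1/119 = 180/11 + 1/119 = 21431/1309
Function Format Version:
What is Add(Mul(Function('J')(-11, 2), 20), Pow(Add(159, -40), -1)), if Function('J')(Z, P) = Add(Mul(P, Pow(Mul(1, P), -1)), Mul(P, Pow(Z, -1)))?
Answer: Rational(21431, 1309) ≈ 16.372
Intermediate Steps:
Function('J')(Z, P) = Add(1, Mul(P, Pow(Z, -1))) (Function('J')(Z, P) = Add(Mul(P, Pow(P, -1)), Mul(P, Pow(Z, -1))) = Add(1, Mul(P, Pow(Z, -1))))
Add(Mul(Function('J')(-11, 2), 20), Pow(Add(159, -40), -1)) = Add(Mul(Mul(Pow(-11, -1), Add(2, -11)), 20), Pow(Add(159, -40), -1)) = Add(Mul(Mul(Rational(-1, 11), -9), 20), Pow(119, -1)) = Add(Mul(Rational(9, 11), 20), Rational(1, 119)) = Add(Rational(180, 11), Rational(1, 119)) = Rational(21431, 1309)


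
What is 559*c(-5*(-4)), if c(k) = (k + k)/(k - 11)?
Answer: 22360/9 ≈ 2484.4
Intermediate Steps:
c(k) = 2*k/(-11 + k) (c(k) = (2*k)/(-11 + k) = 2*k/(-11 + k))
559*c(-5*(-4)) = 559*(2*(-5*(-4))/(-11 - 5*(-4))) = 559*(2*20/(-11 + 20)) = 559*(2*20/9) = 559*(2*20*(⅑)) = 559*(40/9) = 22360/9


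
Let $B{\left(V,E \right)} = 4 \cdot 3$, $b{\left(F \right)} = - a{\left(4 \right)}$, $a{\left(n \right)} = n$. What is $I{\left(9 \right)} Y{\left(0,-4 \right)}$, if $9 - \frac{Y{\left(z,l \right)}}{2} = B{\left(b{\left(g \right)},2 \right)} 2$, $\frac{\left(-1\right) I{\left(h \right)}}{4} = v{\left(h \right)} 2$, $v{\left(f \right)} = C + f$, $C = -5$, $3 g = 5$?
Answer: $960$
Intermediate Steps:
$g = \frac{5}{3}$ ($g = \frac{1}{3} \cdot 5 = \frac{5}{3} \approx 1.6667$)
$b{\left(F \right)} = -4$ ($b{\left(F \right)} = \left(-1\right) 4 = -4$)
$B{\left(V,E \right)} = 12$
$v{\left(f \right)} = -5 + f$
$I{\left(h \right)} = 40 - 8 h$ ($I{\left(h \right)} = - 4 \left(-5 + h\right) 2 = - 4 \left(-10 + 2 h\right) = 40 - 8 h$)
$Y{\left(z,l \right)} = -30$ ($Y{\left(z,l \right)} = 18 - 2 \cdot 12 \cdot 2 = 18 - 48 = -30$)
$I{\left(9 \right)} Y{\left(0,-4 \right)} = \left(40 - 72\right) \left(-30\right) = \left(-32\right) \left(-30\right) = 960$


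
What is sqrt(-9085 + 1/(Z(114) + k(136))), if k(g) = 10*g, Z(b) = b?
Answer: 3*I*sqrt(2193195554)/1474 ≈ 95.315*I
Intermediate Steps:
sqrt(-9085 + 1/(Z(114) + k(136))) = sqrt(-9085 + 1/(114 + 10*136)) = sqrt(-9085 + 1/(114 + 1360)) = sqrt(-9085 + 1/1474) = sqrt(-13391289/1474) = 3*I*sqrt(2193195554)/1474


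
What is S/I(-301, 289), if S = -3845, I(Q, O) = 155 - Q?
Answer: -3845/456 ≈ -8.4320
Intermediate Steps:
S/I(-301, 289) = -3845/(155 - 1*(-301)) = -3845/(155 + 301) = -3845/456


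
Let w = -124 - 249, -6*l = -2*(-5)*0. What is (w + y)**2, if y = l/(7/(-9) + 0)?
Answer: 139129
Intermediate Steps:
l = 0 (l = -(-2*(-5))*0/6 = -5*0/3 = -1/6*0 = 0)
y = 0 (y = 0/(7/(-9) + 0) = 0/(7*(-1/9) + 0) = 0/(-7/9 + 0) = 0/(-7/9) = 0*(-9/7) = 0)
w = -373
(w + y)**2 = (-373 + 0)**2 = (-373)**2 = 139129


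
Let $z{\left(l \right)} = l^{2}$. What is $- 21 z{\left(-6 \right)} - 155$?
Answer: $-911$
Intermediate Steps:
$- 21 z{\left(-6 \right)} - 155 = - 21 \left(-6\right)^{2} - 155 = \left(-21\right) 36 - 155 = -756 - 155 = -911$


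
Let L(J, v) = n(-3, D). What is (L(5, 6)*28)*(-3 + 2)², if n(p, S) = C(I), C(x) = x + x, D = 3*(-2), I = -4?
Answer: -224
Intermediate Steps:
D = -6
C(x) = 2*x
n(p, S) = -8 (n(p, S) = 2*(-4) = -8)
L(J, v) = -8
(L(5, 6)*28)*(-3 + 2)² = (-8*28)*(-3 + 2)² = -224*(-1)² = -224*1 = -224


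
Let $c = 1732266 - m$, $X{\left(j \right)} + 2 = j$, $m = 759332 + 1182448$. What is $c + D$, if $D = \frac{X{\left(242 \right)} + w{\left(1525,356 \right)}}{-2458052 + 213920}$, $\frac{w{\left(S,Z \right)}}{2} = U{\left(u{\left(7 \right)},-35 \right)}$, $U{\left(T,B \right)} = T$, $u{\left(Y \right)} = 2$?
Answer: $- \frac{117544268023}{561033} \approx -2.0951 \cdot 10^{5}$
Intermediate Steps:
$w{\left(S,Z \right)} = 4$ ($w{\left(S,Z \right)} = 2 \cdot 2 = 4$)
$m = 1941780$
$X{\left(j \right)} = -2 + j$
$c = -209514$ ($c = 1732266 - 1941780 = -209514$)
$D = - \frac{61}{561033}$ ($D = \frac{\left(-2 + 242\right) + 4}{-2458052 + 213920} = \frac{240 + 4}{-2244132} = 244 \left(- \frac{1}{2244132}\right) = - \frac{61}{561033} \approx -0.00010873$)
$c + D = -209514 - \frac{61}{561033} = - \frac{117544268023}{561033}$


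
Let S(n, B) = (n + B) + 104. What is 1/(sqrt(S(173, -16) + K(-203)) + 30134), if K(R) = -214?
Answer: 30134/908057909 - sqrt(47)/908057909 ≈ 3.3178e-5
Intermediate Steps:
S(n, B) = 104 + B + n (S(n, B) = (B + n) + 104 = 104 + B + n)
1/(sqrt(S(173, -16) + K(-203)) + 30134) = 1/(sqrt((104 - 16 + 173) - 214) + 30134) = 1/(sqrt(261 - 214) + 30134) = 1/(sqrt(47) + 30134) = 1/(30134 + sqrt(47))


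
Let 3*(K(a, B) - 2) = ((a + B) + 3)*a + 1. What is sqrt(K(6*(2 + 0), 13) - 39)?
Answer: sqrt(678)/3 ≈ 8.6795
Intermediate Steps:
K(a, B) = 7/3 + a*(3 + B + a)/3 (K(a, B) = 2 + (((a + B) + 3)*a + 1)/3 = 2 + (((B + a) + 3)*a + 1)/3 = 2 + ((3 + B + a)*a + 1)/3 = 2 + (a*(3 + B + a) + 1)/3 = 2 + (1 + a*(3 + B + a))/3 = 2 + (1/3 + a*(3 + B + a)/3) = 7/3 + a*(3 + B + a)/3)
sqrt(K(6*(2 + 0), 13) - 39) = sqrt((7/3 + 6*(2 + 0) + (6*(2 + 0))**2/3 + (1/3)*13*(6*(2 + 0))) - 39) = sqrt((7/3 + 6*2 + (6*2)**2/3 + (1/3)*13*(6*2)) - 39) = sqrt((7/3 + 12 + (1/3)*12**2 + (1/3)*13*12) - 39) = sqrt((7/3 + 12 + (1/3)*144 + 52) - 39) = sqrt((7/3 + 12 + 48 + 52) - 39) = sqrt(343/3 - 39) = sqrt(226/3) = sqrt(678)/3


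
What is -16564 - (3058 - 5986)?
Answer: -13636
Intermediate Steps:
-16564 - (3058 - 5986) = -16564 - 1*(-2928) = -16564 + 2928 = -13636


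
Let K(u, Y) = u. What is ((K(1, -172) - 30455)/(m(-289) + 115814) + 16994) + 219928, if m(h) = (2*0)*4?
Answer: 13719427027/57907 ≈ 2.3692e+5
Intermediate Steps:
m(h) = 0 (m(h) = 0*4 = 0)
((K(1, -172) - 30455)/(m(-289) + 115814) + 16994) + 219928 = ((1 - 30455)/(0 + 115814) + 16994) + 219928 = (-30454/115814 + 16994) + 219928 = (-30454*1/115814 + 16994) + 219928 = (-15227/57907 + 16994) + 219928 = 984056331/57907 + 219928 = 13719427027/57907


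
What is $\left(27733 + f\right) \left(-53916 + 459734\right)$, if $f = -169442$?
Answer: $-57508062962$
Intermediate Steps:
$\left(27733 + f\right) \left(-53916 + 459734\right) = \left(27733 - 169442\right) \left(-53916 + 459734\right) = \left(-141709\right) 405818 = -57508062962$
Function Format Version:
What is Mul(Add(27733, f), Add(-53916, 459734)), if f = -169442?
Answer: -57508062962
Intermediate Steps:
Mul(Add(27733, f), Add(-53916, 459734)) = Mul(Add(27733, -169442), Add(-53916, 459734)) = Mul(-141709, 405818) = -57508062962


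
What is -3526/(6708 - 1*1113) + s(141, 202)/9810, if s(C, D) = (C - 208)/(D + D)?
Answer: -931650607/1478288520 ≈ -0.63022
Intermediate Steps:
s(C, D) = (-208 + C)/(2*D) (s(C, D) = (-208 + C)/((2*D)) = (-208 + C)*(1/(2*D)) = (-208 + C)/(2*D))
-3526/(6708 - 1*1113) + s(141, 202)/9810 = -3526/(6708 - 1*1113) + ((½)*(-208 + 141)/202)/9810 = -3526/(6708 - 1113) + ((½)*(1/202)*(-67))*(1/9810) = -3526/5595 - 67/404*1/9810 = -3526*1/5595 - 67/3963240 = -3526/5595 - 67/3963240 = -931650607/1478288520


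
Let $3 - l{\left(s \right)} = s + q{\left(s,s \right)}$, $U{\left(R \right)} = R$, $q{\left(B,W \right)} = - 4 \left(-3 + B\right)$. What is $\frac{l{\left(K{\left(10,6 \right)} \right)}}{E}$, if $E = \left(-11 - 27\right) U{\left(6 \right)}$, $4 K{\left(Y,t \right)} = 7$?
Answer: $\frac{5}{304} \approx 0.016447$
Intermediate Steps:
$q{\left(B,W \right)} = 12 - 4 B$
$K{\left(Y,t \right)} = \frac{7}{4}$ ($K{\left(Y,t \right)} = \frac{1}{4} \cdot 7 = \frac{7}{4}$)
$E = -228$ ($E = \left(-11 - 27\right) 6 = \left(-38\right) 6 = -228$)
$l{\left(s \right)} = -9 + 3 s$ ($l{\left(s \right)} = 3 - \left(s - \left(-12 + 4 s\right)\right) = 3 - \left(12 - 3 s\right) = 3 + \left(-12 + 3 s\right) = -9 + 3 s$)
$\frac{l{\left(K{\left(10,6 \right)} \right)}}{E} = \frac{-9 + 3 \cdot \frac{7}{4}}{-228} = \left(-9 + \frac{21}{4}\right) \left(- \frac{1}{228}\right) = \left(- \frac{15}{4}\right) \left(- \frac{1}{228}\right) = \frac{5}{304}$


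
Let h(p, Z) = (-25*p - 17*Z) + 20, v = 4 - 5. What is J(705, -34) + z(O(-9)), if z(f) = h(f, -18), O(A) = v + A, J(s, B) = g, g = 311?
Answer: 887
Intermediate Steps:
J(s, B) = 311
v = -1
O(A) = -1 + A
h(p, Z) = 20 - 25*p - 17*Z
z(f) = 326 - 25*f (z(f) = 20 - 25*f - 17*(-18) = 20 - 25*f + 306 = 326 - 25*f)
J(705, -34) + z(O(-9)) = 311 + (326 - 25*(-1 - 9)) = 311 + (326 - 25*(-10)) = 311 + (326 + 250) = 311 + 576 = 887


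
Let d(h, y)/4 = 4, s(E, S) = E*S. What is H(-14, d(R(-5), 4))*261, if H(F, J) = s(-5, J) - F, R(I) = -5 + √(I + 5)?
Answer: -17226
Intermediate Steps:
R(I) = -5 + √(5 + I)
d(h, y) = 16 (d(h, y) = 4*4 = 16)
H(F, J) = -F - 5*J (H(F, J) = -5*J - F = -F - 5*J)
H(-14, d(R(-5), 4))*261 = (-1*(-14) - 5*16)*261 = (14 - 80)*261 = -66*261 = -17226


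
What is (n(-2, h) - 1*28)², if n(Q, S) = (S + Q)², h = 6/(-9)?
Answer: 35344/81 ≈ 436.35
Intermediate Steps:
h = -⅔ (h = 6*(-⅑) = -⅔ ≈ -0.66667)
n(Q, S) = (Q + S)²
(n(-2, h) - 1*28)² = ((-2 - ⅔)² - 1*28)² = ((-8/3)² - 28)² = (64/9 - 28)² = (-188/9)² = 35344/81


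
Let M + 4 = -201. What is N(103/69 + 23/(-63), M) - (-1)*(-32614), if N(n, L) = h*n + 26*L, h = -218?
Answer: -55337068/1449 ≈ -38190.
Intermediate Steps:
M = -205 (M = -4 - 201 = -205)
N(n, L) = -218*n + 26*L
N(103/69 + 23/(-63), M) - (-1)*(-32614) = (-218*(103/69 + 23/(-63)) + 26*(-205)) - (-1)*(-32614) = (-218*(103*(1/69) + 23*(-1/63)) - 5330) - 1*32614 = (-218*(103/69 - 23/63) - 5330) - 32614 = (-218*1634/1449 - 5330) - 32614 = (-356212/1449 - 5330) - 32614 = -8079382/1449 - 32614 = -55337068/1449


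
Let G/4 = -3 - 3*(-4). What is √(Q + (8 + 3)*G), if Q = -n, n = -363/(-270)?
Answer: √355190/30 ≈ 19.866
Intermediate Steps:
G = 36 (G = 4*(-3 - 3*(-4)) = 4*(-3 + 12) = 4*9 = 36)
n = 121/90 (n = -363*(-1/270) = 121/90 ≈ 1.3444)
Q = -121/90 (Q = -1*121/90 = -121/90 ≈ -1.3444)
√(Q + (8 + 3)*G) = √(-121/90 + (8 + 3)*36) = √(-121/90 + 11*36) = √(-121/90 + 396) = √(35519/90) = √355190/30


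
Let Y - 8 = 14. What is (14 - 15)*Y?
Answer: -22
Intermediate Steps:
Y = 22 (Y = 8 + 14 = 22)
(14 - 15)*Y = (14 - 15)*22 = -1*22 = -22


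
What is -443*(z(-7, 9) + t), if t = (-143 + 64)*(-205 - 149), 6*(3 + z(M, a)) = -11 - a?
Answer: -37158397/3 ≈ -1.2386e+7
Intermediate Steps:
z(M, a) = -29/6 - a/6 (z(M, a) = -3 + (-11 - a)/6 = -3 + (-11/6 - a/6) = -29/6 - a/6)
t = 27966 (t = -79*(-354) = 27966)
-443*(z(-7, 9) + t) = -443*((-29/6 - 1/6*9) + 27966) = -443*((-29/6 - 3/2) + 27966) = -443*(-19/3 + 27966) = -443*83879/3 = -1*37158397/3 = -37158397/3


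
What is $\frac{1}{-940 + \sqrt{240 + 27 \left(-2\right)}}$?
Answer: $- \frac{470}{441707} - \frac{\sqrt{186}}{883414} \approx -0.0010795$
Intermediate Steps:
$\frac{1}{-940 + \sqrt{240 + 27 \left(-2\right)}} = \frac{1}{-940 + \sqrt{240 - 54}} = \frac{1}{-940 + \sqrt{186}}$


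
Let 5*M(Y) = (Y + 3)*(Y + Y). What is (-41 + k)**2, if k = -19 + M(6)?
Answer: 36864/25 ≈ 1474.6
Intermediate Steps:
M(Y) = 2*Y*(3 + Y)/5 (M(Y) = ((Y + 3)*(Y + Y))/5 = ((3 + Y)*(2*Y))/5 = (2*Y*(3 + Y))/5 = 2*Y*(3 + Y)/5)
k = 13/5 (k = -19 + (2/5)*6*(3 + 6) = -19 + (2/5)*6*9 = -19 + 108/5 = 13/5 ≈ 2.6000)
(-41 + k)**2 = (-41 + 13/5)**2 = (-192/5)**2 = 36864/25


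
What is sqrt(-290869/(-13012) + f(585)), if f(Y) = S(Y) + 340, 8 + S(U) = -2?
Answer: sqrt(14914448737)/6506 ≈ 18.771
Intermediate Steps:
S(U) = -10 (S(U) = -8 - 2 = -10)
f(Y) = 330 (f(Y) = -10 + 340 = 330)
sqrt(-290869/(-13012) + f(585)) = sqrt(-290869/(-13012) + 330) = sqrt(-290869*(-1/13012) + 330) = sqrt(290869/13012 + 330) = sqrt(4584829/13012) = sqrt(14914448737)/6506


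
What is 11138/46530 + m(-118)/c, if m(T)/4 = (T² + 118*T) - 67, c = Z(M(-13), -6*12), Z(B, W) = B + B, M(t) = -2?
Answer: 1564324/23265 ≈ 67.239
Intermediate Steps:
Z(B, W) = 2*B
c = -4 (c = 2*(-2) = -4)
m(T) = -268 + 4*T² + 472*T (m(T) = 4*((T² + 118*T) - 67) = 4*(-67 + T² + 118*T) = -268 + 4*T² + 472*T)
11138/46530 + m(-118)/c = 11138/46530 + (-268 + 4*(-118)² + 472*(-118))/(-4) = 11138*(1/46530) + (-268 + 4*13924 - 55696)*(-¼) = 5569/23265 + (-268 + 55696 - 55696)*(-¼) = 5569/23265 - 268*(-¼) = 5569/23265 + 67 = 1564324/23265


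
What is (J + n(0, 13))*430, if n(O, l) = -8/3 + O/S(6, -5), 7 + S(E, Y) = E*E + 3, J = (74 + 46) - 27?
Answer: 116530/3 ≈ 38843.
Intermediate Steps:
J = 93 (J = 120 - 27 = 93)
S(E, Y) = -4 + E**2 (S(E, Y) = -7 + (E*E + 3) = -7 + (E**2 + 3) = -7 + (3 + E**2) = -4 + E**2)
n(O, l) = -8/3 + O/32 (n(O, l) = -8/3 + O/(-4 + 6**2) = -8*1/3 + O/(-4 + 36) = -8/3 + O/32)
(J + n(0, 13))*430 = (93 + (-8/3 + (1/32)*0))*430 = (93 + (-8/3 + 0))*430 = (93 - 8/3)*430 = (271/3)*430 = 116530/3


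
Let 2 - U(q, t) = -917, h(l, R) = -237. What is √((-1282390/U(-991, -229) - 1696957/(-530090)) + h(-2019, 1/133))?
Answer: I*√386642293030400583770/487152710 ≈ 40.364*I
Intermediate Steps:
U(q, t) = 919 (U(q, t) = 2 - 1*(-917) = 2 + 917 = 919)
√((-1282390/U(-991, -229) - 1696957/(-530090)) + h(-2019, 1/133)) = √((-1282390/919 - 1696957/(-530090)) - 237) = √((-1282390*1/919 - 1696957*(-1/530090)) - 237) = √((-1282390/919 + 1696957/530090) - 237) = √(-678222611617/487152710 - 237) = √(-793677803887/487152710) = I*√386642293030400583770/487152710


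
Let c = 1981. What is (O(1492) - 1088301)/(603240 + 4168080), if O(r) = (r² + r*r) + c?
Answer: 140242/198805 ≈ 0.70543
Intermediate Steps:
O(r) = 1981 + 2*r² (O(r) = (r² + r*r) + 1981 = (r² + r²) + 1981 = 2*r² + 1981 = 1981 + 2*r²)
(O(1492) - 1088301)/(603240 + 4168080) = ((1981 + 2*1492²) - 1088301)/(603240 + 4168080) = ((1981 + 2*2226064) - 1088301)/4771320 = ((1981 + 4452128) - 1088301)*(1/4771320) = (4454109 - 1088301)*(1/4771320) = 3365808*(1/4771320) = 140242/198805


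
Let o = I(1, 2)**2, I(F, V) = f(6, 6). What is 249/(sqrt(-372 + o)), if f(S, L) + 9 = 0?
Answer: -83*I*sqrt(291)/97 ≈ -14.597*I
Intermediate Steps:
f(S, L) = -9 (f(S, L) = -9 + 0 = -9)
I(F, V) = -9
o = 81 (o = (-9)**2 = 81)
249/(sqrt(-372 + o)) = 249/(sqrt(-372 + 81)) = 249/(sqrt(-291)) = 249/((I*sqrt(291))) = 249*(-I*sqrt(291)/291) = -83*I*sqrt(291)/97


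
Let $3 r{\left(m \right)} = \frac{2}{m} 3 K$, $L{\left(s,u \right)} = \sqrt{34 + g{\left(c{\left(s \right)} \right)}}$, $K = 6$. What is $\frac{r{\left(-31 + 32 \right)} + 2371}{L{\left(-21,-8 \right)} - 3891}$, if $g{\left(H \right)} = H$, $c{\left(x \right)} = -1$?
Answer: $- \frac{3090751}{5046616} - \frac{2383 \sqrt{33}}{15139848} \approx -0.61334$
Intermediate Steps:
$L{\left(s,u \right)} = \sqrt{33}$ ($L{\left(s,u \right)} = \sqrt{34 - 1} = \sqrt{33}$)
$r{\left(m \right)} = \frac{12}{m}$ ($r{\left(m \right)} = \frac{\frac{2}{m} 3 \cdot 6}{3} = \frac{\frac{6}{m} 6}{3} = \frac{36 \frac{1}{m}}{3} = \frac{12}{m}$)
$\frac{r{\left(-31 + 32 \right)} + 2371}{L{\left(-21,-8 \right)} - 3891} = \frac{\frac{12}{-31 + 32} + 2371}{\sqrt{33} - 3891} = \frac{\frac{12}{1} + 2371}{-3891 + \sqrt{33}} = \frac{12 \cdot 1 + 2371}{-3891 + \sqrt{33}} = \frac{12 + 2371}{-3891 + \sqrt{33}} = \frac{2383}{-3891 + \sqrt{33}}$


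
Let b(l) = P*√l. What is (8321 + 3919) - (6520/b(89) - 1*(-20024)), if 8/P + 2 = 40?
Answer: -7784 - 30970*√89/89 ≈ -11067.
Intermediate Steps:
P = 4/19 (P = 8/(-2 + 40) = 8/38 = 8*(1/38) = 4/19 ≈ 0.21053)
b(l) = 4*√l/19
(8321 + 3919) - (6520/b(89) - 1*(-20024)) = (8321 + 3919) - (6520/((4*√89/19)) - 1*(-20024)) = 12240 - (6520*(19*√89/356) + 20024) = 12240 - (30970*√89/89 + 20024) = 12240 - (20024 + 30970*√89/89) = 12240 + (-20024 - 30970*√89/89) = -7784 - 30970*√89/89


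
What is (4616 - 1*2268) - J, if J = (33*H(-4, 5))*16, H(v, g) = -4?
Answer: 4460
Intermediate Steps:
J = -2112 (J = (33*(-4))*16 = -132*16 = -2112)
(4616 - 1*2268) - J = (4616 - 1*2268) - 1*(-2112) = (4616 - 2268) + 2112 = 2348 + 2112 = 4460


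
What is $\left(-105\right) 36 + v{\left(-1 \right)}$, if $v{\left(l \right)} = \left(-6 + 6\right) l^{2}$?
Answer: $-3780$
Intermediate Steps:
$v{\left(l \right)} = 0$ ($v{\left(l \right)} = 0 l^{2} = 0$)
$\left(-105\right) 36 + v{\left(-1 \right)} = \left(-105\right) 36 + 0 = -3780 + 0 = -3780$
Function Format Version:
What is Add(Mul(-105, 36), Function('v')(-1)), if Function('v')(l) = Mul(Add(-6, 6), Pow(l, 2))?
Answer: -3780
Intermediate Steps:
Function('v')(l) = 0 (Function('v')(l) = Mul(0, Pow(l, 2)) = 0)
Add(Mul(-105, 36), Function('v')(-1)) = Add(Mul(-105, 36), 0) = Add(-3780, 0) = -3780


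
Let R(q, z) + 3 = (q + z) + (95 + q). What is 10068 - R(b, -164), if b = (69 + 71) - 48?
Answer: 9956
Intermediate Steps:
b = 92 (b = 140 - 48 = 92)
R(q, z) = 92 + z + 2*q (R(q, z) = -3 + ((q + z) + (95 + q)) = -3 + (95 + z + 2*q) = 92 + z + 2*q)
10068 - R(b, -164) = 10068 - (92 - 164 + 2*92) = 10068 - (92 - 164 + 184) = 10068 - 1*112 = 10068 - 112 = 9956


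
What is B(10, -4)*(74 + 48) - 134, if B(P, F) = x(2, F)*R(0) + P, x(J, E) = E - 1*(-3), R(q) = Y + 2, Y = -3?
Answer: 1208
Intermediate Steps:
R(q) = -1 (R(q) = -3 + 2 = -1)
x(J, E) = 3 + E (x(J, E) = E + 3 = 3 + E)
B(P, F) = -3 + P - F (B(P, F) = (3 + F)*(-1) + P = (-3 - F) + P = -3 + P - F)
B(10, -4)*(74 + 48) - 134 = (-3 + 10 - 1*(-4))*(74 + 48) - 134 = (-3 + 10 + 4)*122 - 134 = 11*122 - 134 = 1342 - 134 = 1208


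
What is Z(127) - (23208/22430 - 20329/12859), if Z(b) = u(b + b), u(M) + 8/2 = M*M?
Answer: 9303592020619/144213685 ≈ 64513.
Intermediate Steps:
u(M) = -4 + M² (u(M) = -4 + M*M = -4 + M²)
Z(b) = -4 + 4*b² (Z(b) = -4 + (b + b)² = -4 + (2*b)² = -4 + 4*b²)
Z(127) - (23208/22430 - 20329/12859) = (-4 + 4*127²) - (23208/22430 - 20329/12859) = (-4 + 4*16129) - (23208*(1/22430) - 20329*1/12859) = (-4 + 64516) - (11604/11215 - 20329/12859) = 64512 - 1*(-78773899/144213685) = 64512 + 78773899/144213685 = 9303592020619/144213685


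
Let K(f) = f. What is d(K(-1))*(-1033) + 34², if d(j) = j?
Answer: 2189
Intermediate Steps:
d(K(-1))*(-1033) + 34² = -1*(-1033) + 34² = 1033 + 1156 = 2189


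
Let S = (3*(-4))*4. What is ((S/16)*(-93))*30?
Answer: 8370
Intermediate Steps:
S = -48 (S = -12*4 = -48)
((S/16)*(-93))*30 = (-48/16*(-93))*30 = (-48*1/16*(-93))*30 = -3*(-93)*30 = 279*30 = 8370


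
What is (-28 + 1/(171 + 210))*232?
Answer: -2474744/381 ≈ -6495.4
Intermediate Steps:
(-28 + 1/(171 + 210))*232 = (-28 + 1/381)*232 = -10667/381*232 = -2474744/381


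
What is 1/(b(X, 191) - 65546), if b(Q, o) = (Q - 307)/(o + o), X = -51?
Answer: -191/12519465 ≈ -1.5256e-5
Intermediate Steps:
b(Q, o) = (-307 + Q)/(2*o) (b(Q, o) = (-307 + Q)/((2*o)) = (-307 + Q)*(1/(2*o)) = (-307 + Q)/(2*o))
1/(b(X, 191) - 65546) = 1/((½)*(-307 - 51)/191 - 65546) = 1/((½)*(1/191)*(-358) - 65546) = 1/(-179/191 - 65546) = 1/(-12519465/191) = -191/12519465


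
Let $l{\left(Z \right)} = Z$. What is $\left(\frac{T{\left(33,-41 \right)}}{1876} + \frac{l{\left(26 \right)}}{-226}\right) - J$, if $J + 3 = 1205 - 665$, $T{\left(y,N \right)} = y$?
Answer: $- \frac{113858215}{211988} \approx -537.1$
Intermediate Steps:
$J = 537$ ($J = -3 + \left(1205 - 665\right) = -3 + 540 = 537$)
$\left(\frac{T{\left(33,-41 \right)}}{1876} + \frac{l{\left(26 \right)}}{-226}\right) - J = \left(\frac{33}{1876} + \frac{26}{-226}\right) - 537 = \left(33 \cdot \frac{1}{1876} + 26 \left(- \frac{1}{226}\right)\right) - 537 = \left(\frac{33}{1876} - \frac{13}{113}\right) - 537 = - \frac{20659}{211988} - 537 = - \frac{113858215}{211988}$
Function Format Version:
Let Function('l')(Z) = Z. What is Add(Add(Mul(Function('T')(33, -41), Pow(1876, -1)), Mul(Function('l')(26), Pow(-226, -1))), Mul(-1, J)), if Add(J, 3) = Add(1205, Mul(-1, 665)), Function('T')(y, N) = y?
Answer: Rational(-113858215, 211988) ≈ -537.10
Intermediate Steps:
J = 537 (J = Add(-3, Add(1205, Mul(-1, 665))) = Add(-3, Add(1205, -665)) = Add(-3, 540) = 537)
Add(Add(Mul(Function('T')(33, -41), Pow(1876, -1)), Mul(Function('l')(26), Pow(-226, -1))), Mul(-1, J)) = Add(Add(Mul(33, Pow(1876, -1)), Mul(26, Pow(-226, -1))), Mul(-1, 537)) = Add(Add(Mul(33, Rational(1, 1876)), Mul(26, Rational(-1, 226))), -537) = Add(Add(Rational(33, 1876), Rational(-13, 113)), -537) = Add(Rational(-20659, 211988), -537) = Rational(-113858215, 211988)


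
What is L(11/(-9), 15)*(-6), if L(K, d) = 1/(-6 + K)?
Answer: 54/65 ≈ 0.83077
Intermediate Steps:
L(11/(-9), 15)*(-6) = -6/(-6 + 11/(-9)) = -6/(-6 + 11*(-⅑)) = -6/(-6 - 11/9) = -6/(-65/9) = -9/65*(-6) = 54/65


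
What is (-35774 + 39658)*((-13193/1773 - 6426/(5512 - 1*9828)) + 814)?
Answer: 6004079906602/1913067 ≈ 3.1385e+6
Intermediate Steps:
(-35774 + 39658)*((-13193/1773 - 6426/(5512 - 1*9828)) + 814) = 3884*((-13193*1/1773 - 6426/(5512 - 9828)) + 814) = 3884*((-13193/1773 - 6426/(-4316)) + 814) = 3884*((-13193/1773 - 6426*(-1/4316)) + 814) = 3884*((-13193/1773 + 3213/2158) + 814) = 3884*(-22773845/3826134 + 814) = 3884*(3091699231/3826134) = 6004079906602/1913067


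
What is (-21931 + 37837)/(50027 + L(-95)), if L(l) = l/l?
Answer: 241/758 ≈ 0.31794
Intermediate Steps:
L(l) = 1
(-21931 + 37837)/(50027 + L(-95)) = (-21931 + 37837)/(50027 + 1) = 15906/50028 = 15906*(1/50028) = 241/758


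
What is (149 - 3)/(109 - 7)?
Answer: 73/51 ≈ 1.4314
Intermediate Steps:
(149 - 3)/(109 - 7) = 146/102 = (1/102)*146 = 73/51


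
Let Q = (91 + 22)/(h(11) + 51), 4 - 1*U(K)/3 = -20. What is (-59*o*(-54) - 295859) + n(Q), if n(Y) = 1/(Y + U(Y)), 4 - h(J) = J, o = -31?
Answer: -1294764581/3281 ≈ -3.9463e+5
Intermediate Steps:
h(J) = 4 - J
U(K) = 72 (U(K) = 12 - 3*(-20) = 12 + 60 = 72)
Q = 113/44 (Q = (91 + 22)/((4 - 1*11) + 51) = 113/((4 - 11) + 51) = 113/(-7 + 51) = 113/44 ≈ 2.5682)
n(Y) = 1/(72 + Y) (n(Y) = 1/(Y + 72) = 1/(72 + Y))
(-59*o*(-54) - 295859) + n(Q) = (-59*(-31)*(-54) - 295859) + 1/(72 + 113/44) = (1829*(-54) - 295859) + 1/(3281/44) = (-98766 - 295859) + 44/3281 = -394625 + 44/3281 = -1294764581/3281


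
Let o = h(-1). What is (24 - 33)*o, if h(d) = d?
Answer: 9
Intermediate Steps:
o = -1
(24 - 33)*o = (24 - 33)*(-1) = -9*(-1) = 9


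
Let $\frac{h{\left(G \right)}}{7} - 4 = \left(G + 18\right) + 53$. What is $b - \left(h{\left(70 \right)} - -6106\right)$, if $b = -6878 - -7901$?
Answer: $-6098$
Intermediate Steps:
$b = 1023$ ($b = -6878 + 7901 = 1023$)
$h{\left(G \right)} = 525 + 7 G$ ($h{\left(G \right)} = 28 + 7 \left(\left(G + 18\right) + 53\right) = 28 + 7 \left(\left(18 + G\right) + 53\right) = 28 + 7 \left(71 + G\right) = 28 + \left(497 + 7 G\right) = 525 + 7 G$)
$b - \left(h{\left(70 \right)} - -6106\right) = 1023 - \left(\left(525 + 7 \cdot 70\right) - -6106\right) = 1023 - \left(\left(525 + 490\right) + 6106\right) = 1023 - \left(1015 + 6106\right) = 1023 - 7121 = -6098$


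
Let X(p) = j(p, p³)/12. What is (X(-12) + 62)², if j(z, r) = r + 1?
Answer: 966289/144 ≈ 6710.3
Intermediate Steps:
j(z, r) = 1 + r
X(p) = 1/12 + p³/12 (X(p) = (1 + p³)/12 = (1 + p³)*(1/12) = 1/12 + p³/12)
(X(-12) + 62)² = ((1/12 + (1/12)*(-12)³) + 62)² = ((1/12 + (1/12)*(-1728)) + 62)² = ((1/12 - 144) + 62)² = (-1727/12 + 62)² = (-983/12)² = 966289/144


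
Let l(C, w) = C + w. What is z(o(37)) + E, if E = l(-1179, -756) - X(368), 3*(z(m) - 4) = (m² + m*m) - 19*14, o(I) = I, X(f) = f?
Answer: -1475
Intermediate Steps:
z(m) = -254/3 + 2*m²/3 (z(m) = 4 + ((m² + m*m) - 19*14)/3 = 4 + ((m² + m²) - 266)/3 = 4 + (2*m² - 266)/3 = 4 + (-266 + 2*m²)/3 = 4 + (-266/3 + 2*m²/3) = -254/3 + 2*m²/3)
E = -2303 (E = (-1179 - 756) - 1*368 = -1935 - 368 = -2303)
z(o(37)) + E = (-254/3 + (⅔)*37²) - 2303 = (-254/3 + (⅔)*1369) - 2303 = (-254/3 + 2738/3) - 2303 = 828 - 2303 = -1475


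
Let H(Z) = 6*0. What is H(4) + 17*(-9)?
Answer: -153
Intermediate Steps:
H(Z) = 0
H(4) + 17*(-9) = 0 + 17*(-9) = 0 - 153 = -153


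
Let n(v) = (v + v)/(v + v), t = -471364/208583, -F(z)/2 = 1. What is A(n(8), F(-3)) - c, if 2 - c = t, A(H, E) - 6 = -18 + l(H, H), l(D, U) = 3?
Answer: -2765777/208583 ≈ -13.260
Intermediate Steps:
F(z) = -2 (F(z) = -2*1 = -2)
t = -471364/208583 (t = -471364*1/208583 = -471364/208583 ≈ -2.2598)
n(v) = 1 (n(v) = (2*v)/((2*v)) = (2*v)*(1/(2*v)) = 1)
A(H, E) = -9 (A(H, E) = 6 + (-18 + 3) = 6 - 15 = -9)
c = 888530/208583 (c = 2 - 1*(-471364/208583) = 2 + 471364/208583 = 888530/208583 ≈ 4.2598)
A(n(8), F(-3)) - c = -9 - 1*888530/208583 = -9 - 888530/208583 = -2765777/208583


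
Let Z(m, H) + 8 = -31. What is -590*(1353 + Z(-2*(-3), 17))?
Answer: -775260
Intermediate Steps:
Z(m, H) = -39 (Z(m, H) = -8 - 31 = -39)
-590*(1353 + Z(-2*(-3), 17)) = -590*(1353 - 39) = -590*1314 = -775260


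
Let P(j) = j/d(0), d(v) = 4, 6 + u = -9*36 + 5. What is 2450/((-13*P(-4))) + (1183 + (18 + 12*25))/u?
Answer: 59749/325 ≈ 183.84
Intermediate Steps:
u = -325 (u = -6 + (-9*36 + 5) = -6 + (-324 + 5) = -6 - 319 = -325)
P(j) = j/4
2450/((-13*P(-4))) + (1183 + (18 + 12*25))/u = 2450/((-13*(-4)/4)) + (1183 + (18 + 12*25))/(-325) = 2450/((-13*(-1))) + (1183 + (18 + 300))*(-1/325) = 2450/13 + (1183 + 318)*(-1/325) = 2450*(1/13) + 1501*(-1/325) = 2450/13 - 1501/325 = 59749/325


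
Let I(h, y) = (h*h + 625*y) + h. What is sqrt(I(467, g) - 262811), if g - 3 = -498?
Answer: I*sqrt(353630) ≈ 594.67*I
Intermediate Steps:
g = -495 (g = 3 - 498 = -495)
I(h, y) = h + h**2 + 625*y (I(h, y) = (h**2 + 625*y) + h = h + h**2 + 625*y)
sqrt(I(467, g) - 262811) = sqrt((467 + 467**2 + 625*(-495)) - 262811) = sqrt((467 + 218089 - 309375) - 262811) = sqrt(-90819 - 262811) = sqrt(-353630) = I*sqrt(353630)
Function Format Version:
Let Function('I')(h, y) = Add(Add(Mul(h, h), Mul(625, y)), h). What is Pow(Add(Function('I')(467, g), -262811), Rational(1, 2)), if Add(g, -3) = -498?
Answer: Mul(I, Pow(353630, Rational(1, 2))) ≈ Mul(594.67, I)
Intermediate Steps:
g = -495 (g = Add(3, -498) = -495)
Function('I')(h, y) = Add(h, Pow(h, 2), Mul(625, y)) (Function('I')(h, y) = Add(Add(Pow(h, 2), Mul(625, y)), h) = Add(h, Pow(h, 2), Mul(625, y)))
Pow(Add(Function('I')(467, g), -262811), Rational(1, 2)) = Pow(Add(Add(467, Pow(467, 2), Mul(625, -495)), -262811), Rational(1, 2)) = Pow(Add(Add(467, 218089, -309375), -262811), Rational(1, 2)) = Pow(Add(-90819, -262811), Rational(1, 2)) = Pow(-353630, Rational(1, 2)) = Mul(I, Pow(353630, Rational(1, 2)))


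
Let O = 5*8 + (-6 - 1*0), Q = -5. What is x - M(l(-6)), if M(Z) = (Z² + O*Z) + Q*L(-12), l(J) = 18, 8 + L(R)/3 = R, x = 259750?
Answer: 258514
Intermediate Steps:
L(R) = -24 + 3*R
O = 34 (O = 40 + (-6 + 0) = 40 - 6 = 34)
M(Z) = 300 + Z² + 34*Z (M(Z) = (Z² + 34*Z) - 5*(-24 + 3*(-12)) = (Z² + 34*Z) - 5*(-24 - 36) = (Z² + 34*Z) - 5*(-60) = (Z² + 34*Z) + 300 = 300 + Z² + 34*Z)
x - M(l(-6)) = 259750 - (300 + 18² + 34*18) = 259750 - (300 + 324 + 612) = 259750 - 1*1236 = 259750 - 1236 = 258514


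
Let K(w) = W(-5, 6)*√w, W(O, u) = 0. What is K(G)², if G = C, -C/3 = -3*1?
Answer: 0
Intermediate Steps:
C = 9 (C = -(-9) = -3*(-3) = 9)
G = 9
K(w) = 0 (K(w) = 0*√w = 0)
K(G)² = 0² = 0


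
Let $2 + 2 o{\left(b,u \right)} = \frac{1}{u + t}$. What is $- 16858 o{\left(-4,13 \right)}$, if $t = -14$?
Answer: $25287$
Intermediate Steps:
$o{\left(b,u \right)} = -1 + \frac{1}{2 \left(-14 + u\right)}$ ($o{\left(b,u \right)} = -1 + \frac{1}{2 \left(u - 14\right)} = -1 + \frac{1}{2 \left(-14 + u\right)}$)
$- 16858 o{\left(-4,13 \right)} = - 16858 \frac{\frac{29}{2} - 13}{-14 + 13} = - 16858 \frac{\frac{29}{2} - 13}{-1} = - 16858 \left(\left(-1\right) \frac{3}{2}\right) = \left(-16858\right) \left(- \frac{3}{2}\right) = 25287$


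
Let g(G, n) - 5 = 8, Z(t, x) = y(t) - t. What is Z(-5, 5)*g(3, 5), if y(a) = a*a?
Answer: 390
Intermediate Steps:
y(a) = a²
Z(t, x) = t² - t
g(G, n) = 13 (g(G, n) = 5 + 8 = 13)
Z(-5, 5)*g(3, 5) = -5*(-1 - 5)*13 = -5*(-6)*13 = 30*13 = 390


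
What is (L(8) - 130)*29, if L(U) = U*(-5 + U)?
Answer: -3074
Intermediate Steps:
(L(8) - 130)*29 = (8*(-5 + 8) - 130)*29 = (8*3 - 130)*29 = (24 - 130)*29 = -106*29 = -3074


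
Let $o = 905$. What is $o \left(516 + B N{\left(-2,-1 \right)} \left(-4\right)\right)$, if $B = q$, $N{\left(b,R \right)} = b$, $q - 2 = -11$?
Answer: $401820$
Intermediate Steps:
$q = -9$ ($q = 2 - 11 = -9$)
$B = -9$
$o \left(516 + B N{\left(-2,-1 \right)} \left(-4\right)\right) = 905 \left(516 + \left(-9\right) \left(-2\right) \left(-4\right)\right) = 905 \left(516 + 18 \left(-4\right)\right) = 905 \left(516 - 72\right) = 905 \cdot 444 = 401820$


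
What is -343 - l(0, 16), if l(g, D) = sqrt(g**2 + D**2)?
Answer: -359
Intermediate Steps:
l(g, D) = sqrt(D**2 + g**2)
-343 - l(0, 16) = -343 - sqrt(16**2 + 0**2) = -343 - sqrt(256 + 0) = -343 - sqrt(256) = -343 - 1*16 = -343 - 16 = -359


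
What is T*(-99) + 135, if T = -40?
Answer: 4095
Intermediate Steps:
T*(-99) + 135 = -40*(-99) + 135 = 3960 + 135 = 4095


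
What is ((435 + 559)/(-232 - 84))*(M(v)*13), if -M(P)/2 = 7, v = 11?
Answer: 45227/79 ≈ 572.49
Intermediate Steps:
M(P) = -14 (M(P) = -2*7 = -14)
((435 + 559)/(-232 - 84))*(M(v)*13) = ((435 + 559)/(-232 - 84))*(-14*13) = (994/(-316))*(-182) = (994*(-1/316))*(-182) = -497/158*(-182) = 45227/79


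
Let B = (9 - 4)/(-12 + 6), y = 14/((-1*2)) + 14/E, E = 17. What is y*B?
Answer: 175/34 ≈ 5.1471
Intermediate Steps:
y = -105/17 (y = 14/((-1*2)) + 14/17 = 14/(-2) + 14*(1/17) = 14*(-½) + 14/17 = -7 + 14/17 = -105/17 ≈ -6.1765)
B = -⅚ (B = 5/(-6) = 5*(-⅙) = -⅚ ≈ -0.83333)
y*B = -105/17*(-⅚) = 175/34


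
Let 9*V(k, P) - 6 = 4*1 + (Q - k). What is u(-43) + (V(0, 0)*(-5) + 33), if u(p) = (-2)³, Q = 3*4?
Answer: 115/9 ≈ 12.778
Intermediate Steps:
Q = 12
u(p) = -8
V(k, P) = 22/9 - k/9 (V(k, P) = ⅔ + (4*1 + (12 - k))/9 = ⅔ + (4 + (12 - k))/9 = ⅔ + (16 - k)/9 = ⅔ + (16/9 - k/9) = 22/9 - k/9)
u(-43) + (V(0, 0)*(-5) + 33) = -8 + ((22/9 - ⅑*0)*(-5) + 33) = -8 + ((22/9 + 0)*(-5) + 33) = -8 + ((22/9)*(-5) + 33) = -8 + (-110/9 + 33) = -8 + 187/9 = 115/9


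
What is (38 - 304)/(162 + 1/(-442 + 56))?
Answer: -14668/8933 ≈ -1.6420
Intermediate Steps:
(38 - 304)/(162 + 1/(-442 + 56)) = -266/(162 + 1/(-386)) = -266/(162 - 1/386) = -266/62531/386 = -266*386/62531 = -14668/8933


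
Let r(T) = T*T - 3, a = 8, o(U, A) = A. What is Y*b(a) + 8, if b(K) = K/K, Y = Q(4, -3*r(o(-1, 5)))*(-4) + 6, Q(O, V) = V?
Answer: 278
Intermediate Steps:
r(T) = -3 + T² (r(T) = T² - 3 = -3 + T²)
Y = 270 (Y = -3*(-3 + 5²)*(-4) + 6 = -3*(-3 + 25)*(-4) + 6 = -3*22*(-4) + 6 = -66*(-4) + 6 = 264 + 6 = 270)
b(K) = 1
Y*b(a) + 8 = 270*1 + 8 = 270 + 8 = 278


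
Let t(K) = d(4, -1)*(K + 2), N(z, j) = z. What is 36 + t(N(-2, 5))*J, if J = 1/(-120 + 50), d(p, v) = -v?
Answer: 36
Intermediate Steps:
t(K) = 2 + K (t(K) = (-1*(-1))*(K + 2) = 1*(2 + K) = 2 + K)
J = -1/70 (J = 1/(-70) = -1/70 ≈ -0.014286)
36 + t(N(-2, 5))*J = 36 + (2 - 2)*(-1/70) = 36 + 0*(-1/70) = 36 + 0 = 36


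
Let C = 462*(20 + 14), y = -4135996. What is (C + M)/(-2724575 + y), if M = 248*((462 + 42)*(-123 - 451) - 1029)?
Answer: 23994964/2286857 ≈ 10.493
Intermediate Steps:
C = 15708 (C = 462*34 = 15708)
M = -72000600 (M = 248*(504*(-574) - 1029) = 248*(-289296 - 1029) = 248*(-290325) = -72000600)
(C + M)/(-2724575 + y) = (15708 - 72000600)/(-2724575 - 4135996) = -71984892/(-6860571) = -71984892*(-1/6860571) = 23994964/2286857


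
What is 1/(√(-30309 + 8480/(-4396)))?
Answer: -I*√36609570389/33311711 ≈ -0.0057438*I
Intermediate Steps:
1/(√(-30309 + 8480/(-4396))) = 1/(√(-30309 + 8480*(-1/4396))) = 1/(√(-30309 - 2120/1099)) = 1/(√(-33311711/1099)) = 1/(I*√36609570389/1099) = -I*√36609570389/33311711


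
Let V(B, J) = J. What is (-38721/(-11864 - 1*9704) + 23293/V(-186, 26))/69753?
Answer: 251695085/19557625152 ≈ 0.012869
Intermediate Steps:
(-38721/(-11864 - 1*9704) + 23293/V(-186, 26))/69753 = (-38721/(-11864 - 1*9704) + 23293/26)/69753 = (-38721/(-11864 - 9704) + 23293*(1/26))*(1/69753) = (-38721/(-21568) + 23293/26)*(1/69753) = (-38721*(-1/21568) + 23293/26)*(1/69753) = (38721/21568 + 23293/26)*(1/69753) = (251695085/280384)*(1/69753) = 251695085/19557625152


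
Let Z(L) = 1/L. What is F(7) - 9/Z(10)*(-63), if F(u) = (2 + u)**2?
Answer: 5751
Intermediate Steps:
F(7) - 9/Z(10)*(-63) = (2 + 7)**2 - 9/(1/10)*(-63) = 9**2 - 9/1/10*(-63) = 81 - 9*10*(-63) = 81 - 90*(-63) = 81 + 5670 = 5751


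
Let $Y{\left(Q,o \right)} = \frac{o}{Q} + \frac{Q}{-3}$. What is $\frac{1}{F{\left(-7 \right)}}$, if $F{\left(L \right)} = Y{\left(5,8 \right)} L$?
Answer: $\frac{15}{7} \approx 2.1429$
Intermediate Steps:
$Y{\left(Q,o \right)} = - \frac{Q}{3} + \frac{o}{Q}$ ($Y{\left(Q,o \right)} = \frac{o}{Q} + Q \left(- \frac{1}{3}\right) = \frac{o}{Q} - \frac{Q}{3} = - \frac{Q}{3} + \frac{o}{Q}$)
$F{\left(L \right)} = - \frac{L}{15}$ ($F{\left(L \right)} = \left(\left(- \frac{1}{3}\right) 5 + \frac{8}{5}\right) L = \left(- \frac{5}{3} + 8 \cdot \frac{1}{5}\right) L = \left(- \frac{5}{3} + \frac{8}{5}\right) L = - \frac{L}{15}$)
$\frac{1}{F{\left(-7 \right)}} = \frac{1}{\left(- \frac{1}{15}\right) \left(-7\right)} = \frac{1}{\frac{7}{15}} = \frac{15}{7}$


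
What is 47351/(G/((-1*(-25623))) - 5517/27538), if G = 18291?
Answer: 856696357566/9290653 ≈ 92211.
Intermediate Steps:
47351/(G/((-1*(-25623))) - 5517/27538) = 47351/(18291/((-1*(-25623))) - 5517/27538) = 47351/(18291/25623 - 5517*1/27538) = 47351/(18291*(1/25623) - 5517/27538) = 47351/(469/657 - 5517/27538) = 47351/(9290653/18092466) = 47351*(18092466/9290653) = 856696357566/9290653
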